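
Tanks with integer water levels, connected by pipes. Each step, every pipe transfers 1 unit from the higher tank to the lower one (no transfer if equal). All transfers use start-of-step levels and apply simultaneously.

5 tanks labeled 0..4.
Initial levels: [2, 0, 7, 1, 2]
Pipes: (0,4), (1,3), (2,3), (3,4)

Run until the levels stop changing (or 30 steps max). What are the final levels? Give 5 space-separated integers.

Answer: 1 3 4 1 3

Derivation:
Step 1: flows [0=4,3->1,2->3,4->3] -> levels [2 1 6 2 1]
Step 2: flows [0->4,3->1,2->3,3->4] -> levels [1 2 5 1 3]
Step 3: flows [4->0,1->3,2->3,4->3] -> levels [2 1 4 4 1]
Step 4: flows [0->4,3->1,2=3,3->4] -> levels [1 2 4 2 3]
Step 5: flows [4->0,1=3,2->3,4->3] -> levels [2 2 3 4 1]
Step 6: flows [0->4,3->1,3->2,3->4] -> levels [1 3 4 1 3]
Step 7: flows [4->0,1->3,2->3,4->3] -> levels [2 2 3 4 1]
  -> period-2 cycle: step 7 state = step 5 state; never stabilizes
  -> state at step 30: (30-5) mod 2 = 1, same as step 6 -> [1 3 4 1 3]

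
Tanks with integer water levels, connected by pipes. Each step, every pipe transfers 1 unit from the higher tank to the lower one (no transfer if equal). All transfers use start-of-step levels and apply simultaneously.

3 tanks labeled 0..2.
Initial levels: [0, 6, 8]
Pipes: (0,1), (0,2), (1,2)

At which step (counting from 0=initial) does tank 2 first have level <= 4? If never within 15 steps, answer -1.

Answer: 3

Derivation:
Step 1: flows [1->0,2->0,2->1] -> levels [2 6 6]
Step 2: flows [1->0,2->0,1=2] -> levels [4 5 5]
Step 3: flows [1->0,2->0,1=2] -> levels [6 4 4]
Tank 2 first reaches <=4 at step 3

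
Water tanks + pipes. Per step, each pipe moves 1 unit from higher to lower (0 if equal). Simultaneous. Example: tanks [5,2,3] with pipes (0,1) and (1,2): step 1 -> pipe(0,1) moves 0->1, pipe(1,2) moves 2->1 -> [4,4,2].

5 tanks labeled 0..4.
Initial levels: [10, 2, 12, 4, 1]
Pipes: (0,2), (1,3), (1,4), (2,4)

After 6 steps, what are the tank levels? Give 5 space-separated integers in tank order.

Step 1: flows [2->0,3->1,1->4,2->4] -> levels [11 2 10 3 3]
Step 2: flows [0->2,3->1,4->1,2->4] -> levels [10 4 10 2 3]
Step 3: flows [0=2,1->3,1->4,2->4] -> levels [10 2 9 3 5]
Step 4: flows [0->2,3->1,4->1,2->4] -> levels [9 4 9 2 5]
Step 5: flows [0=2,1->3,4->1,2->4] -> levels [9 4 8 3 5]
Step 6: flows [0->2,1->3,4->1,2->4] -> levels [8 4 8 4 5]

Answer: 8 4 8 4 5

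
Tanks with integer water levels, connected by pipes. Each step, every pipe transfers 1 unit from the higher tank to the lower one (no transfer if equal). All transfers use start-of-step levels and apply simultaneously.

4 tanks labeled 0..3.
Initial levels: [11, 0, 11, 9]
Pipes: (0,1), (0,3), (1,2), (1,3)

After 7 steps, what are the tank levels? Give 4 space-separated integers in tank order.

Answer: 7 9 8 7

Derivation:
Step 1: flows [0->1,0->3,2->1,3->1] -> levels [9 3 10 9]
Step 2: flows [0->1,0=3,2->1,3->1] -> levels [8 6 9 8]
Step 3: flows [0->1,0=3,2->1,3->1] -> levels [7 9 8 7]
Step 4: flows [1->0,0=3,1->2,1->3] -> levels [8 6 9 8]
  -> period-2 cycle: step 4 state = step 2 state
  -> state at step 7: (7-2) mod 2 = 1, same as step 3 -> [7 9 8 7]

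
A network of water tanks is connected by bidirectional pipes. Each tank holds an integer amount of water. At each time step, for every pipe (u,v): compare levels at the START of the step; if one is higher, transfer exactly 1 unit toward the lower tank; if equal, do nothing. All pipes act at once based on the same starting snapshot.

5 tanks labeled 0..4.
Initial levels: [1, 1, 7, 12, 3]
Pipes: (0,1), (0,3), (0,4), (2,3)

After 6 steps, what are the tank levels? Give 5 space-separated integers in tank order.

Step 1: flows [0=1,3->0,4->0,3->2] -> levels [3 1 8 10 2]
Step 2: flows [0->1,3->0,0->4,3->2] -> levels [2 2 9 8 3]
Step 3: flows [0=1,3->0,4->0,2->3] -> levels [4 2 8 8 2]
Step 4: flows [0->1,3->0,0->4,2=3] -> levels [3 3 8 7 3]
Step 5: flows [0=1,3->0,0=4,2->3] -> levels [4 3 7 7 3]
Step 6: flows [0->1,3->0,0->4,2=3] -> levels [3 4 7 6 4]

Answer: 3 4 7 6 4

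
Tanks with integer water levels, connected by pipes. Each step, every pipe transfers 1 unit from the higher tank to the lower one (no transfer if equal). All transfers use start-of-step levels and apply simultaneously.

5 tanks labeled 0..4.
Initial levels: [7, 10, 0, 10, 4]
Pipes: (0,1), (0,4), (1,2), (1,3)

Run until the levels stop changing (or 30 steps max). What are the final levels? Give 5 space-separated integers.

Answer: 8 4 6 7 6

Derivation:
Step 1: flows [1->0,0->4,1->2,1=3] -> levels [7 8 1 10 5]
Step 2: flows [1->0,0->4,1->2,3->1] -> levels [7 7 2 9 6]
Step 3: flows [0=1,0->4,1->2,3->1] -> levels [6 7 3 8 7]
Step 4: flows [1->0,4->0,1->2,3->1] -> levels [8 6 4 7 6]
Step 5: flows [0->1,0->4,1->2,3->1] -> levels [6 7 5 6 7]
Step 6: flows [1->0,4->0,1->2,1->3] -> levels [8 4 6 7 6]
Step 7: flows [0->1,0->4,2->1,3->1] -> levels [6 7 5 6 7]
  -> period-2 cycle: step 7 state = step 5 state; never stabilizes
  -> state at step 30: (30-5) mod 2 = 1, same as step 6 -> [8 4 6 7 6]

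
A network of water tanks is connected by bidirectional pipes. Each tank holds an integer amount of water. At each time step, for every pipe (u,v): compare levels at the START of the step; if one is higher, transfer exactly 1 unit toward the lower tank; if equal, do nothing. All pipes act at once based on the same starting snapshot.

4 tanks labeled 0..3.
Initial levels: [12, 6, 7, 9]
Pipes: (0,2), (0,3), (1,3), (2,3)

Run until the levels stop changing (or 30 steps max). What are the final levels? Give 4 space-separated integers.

Answer: 8 8 8 10

Derivation:
Step 1: flows [0->2,0->3,3->1,3->2] -> levels [10 7 9 8]
Step 2: flows [0->2,0->3,3->1,2->3] -> levels [8 8 9 9]
Step 3: flows [2->0,3->0,3->1,2=3] -> levels [10 9 8 7]
Step 4: flows [0->2,0->3,1->3,2->3] -> levels [8 8 8 10]
Step 5: flows [0=2,3->0,3->1,3->2] -> levels [9 9 9 7]
Step 6: flows [0=2,0->3,1->3,2->3] -> levels [8 8 8 10]
  -> period-2 cycle: step 6 state = step 4 state; never stabilizes
  -> state at step 30: (30-4) mod 2 = 0, same as step 4 -> [8 8 8 10]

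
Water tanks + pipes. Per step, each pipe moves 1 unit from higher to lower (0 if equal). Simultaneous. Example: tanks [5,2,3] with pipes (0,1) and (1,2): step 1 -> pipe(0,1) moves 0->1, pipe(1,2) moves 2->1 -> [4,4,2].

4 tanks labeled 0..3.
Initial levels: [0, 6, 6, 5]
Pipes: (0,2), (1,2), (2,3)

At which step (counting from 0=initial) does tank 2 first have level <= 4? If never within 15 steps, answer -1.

Step 1: flows [2->0,1=2,2->3] -> levels [1 6 4 6]
Tank 2 first reaches <=4 at step 1

Answer: 1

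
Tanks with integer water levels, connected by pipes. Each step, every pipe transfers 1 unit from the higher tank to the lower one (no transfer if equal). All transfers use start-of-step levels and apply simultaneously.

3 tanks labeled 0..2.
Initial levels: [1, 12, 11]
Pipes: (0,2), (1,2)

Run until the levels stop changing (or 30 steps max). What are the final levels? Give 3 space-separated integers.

Answer: 8 8 8

Derivation:
Step 1: flows [2->0,1->2] -> levels [2 11 11]
Step 2: flows [2->0,1=2] -> levels [3 11 10]
Step 3: flows [2->0,1->2] -> levels [4 10 10]
Step 4: flows [2->0,1=2] -> levels [5 10 9]
Step 5: flows [2->0,1->2] -> levels [6 9 9]
Step 6: flows [2->0,1=2] -> levels [7 9 8]
Step 7: flows [2->0,1->2] -> levels [8 8 8]
Step 8: flows [0=2,1=2] -> levels [8 8 8]
  -> stable (no change)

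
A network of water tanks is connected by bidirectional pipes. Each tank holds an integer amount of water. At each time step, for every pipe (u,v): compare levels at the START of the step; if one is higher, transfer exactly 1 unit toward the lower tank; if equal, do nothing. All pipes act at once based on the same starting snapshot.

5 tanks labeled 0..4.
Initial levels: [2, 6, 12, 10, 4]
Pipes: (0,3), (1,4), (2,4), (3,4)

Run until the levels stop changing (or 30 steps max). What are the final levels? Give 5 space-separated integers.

Step 1: flows [3->0,1->4,2->4,3->4] -> levels [3 5 11 8 7]
Step 2: flows [3->0,4->1,2->4,3->4] -> levels [4 6 10 6 8]
Step 3: flows [3->0,4->1,2->4,4->3] -> levels [5 7 9 6 7]
Step 4: flows [3->0,1=4,2->4,4->3] -> levels [6 7 8 6 7]
Step 5: flows [0=3,1=4,2->4,4->3] -> levels [6 7 7 7 7]
Step 6: flows [3->0,1=4,2=4,3=4] -> levels [7 7 7 6 7]
Step 7: flows [0->3,1=4,2=4,4->3] -> levels [6 7 7 8 6]
Step 8: flows [3->0,1->4,2->4,3->4] -> levels [7 6 6 6 9]
Step 9: flows [0->3,4->1,4->2,4->3] -> levels [6 7 7 8 6]
  -> period-2 cycle: step 9 state = step 7 state; never stabilizes
  -> state at step 30: (30-7) mod 2 = 1, same as step 8 -> [7 6 6 6 9]

Answer: 7 6 6 6 9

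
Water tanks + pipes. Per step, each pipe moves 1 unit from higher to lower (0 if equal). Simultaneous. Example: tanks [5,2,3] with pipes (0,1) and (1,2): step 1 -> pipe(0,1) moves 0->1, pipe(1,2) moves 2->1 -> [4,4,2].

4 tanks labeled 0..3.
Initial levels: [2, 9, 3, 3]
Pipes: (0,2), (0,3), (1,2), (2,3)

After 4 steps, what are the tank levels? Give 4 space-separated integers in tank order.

Answer: 3 5 4 5

Derivation:
Step 1: flows [2->0,3->0,1->2,2=3] -> levels [4 8 3 2]
Step 2: flows [0->2,0->3,1->2,2->3] -> levels [2 7 4 4]
Step 3: flows [2->0,3->0,1->2,2=3] -> levels [4 6 4 3]
Step 4: flows [0=2,0->3,1->2,2->3] -> levels [3 5 4 5]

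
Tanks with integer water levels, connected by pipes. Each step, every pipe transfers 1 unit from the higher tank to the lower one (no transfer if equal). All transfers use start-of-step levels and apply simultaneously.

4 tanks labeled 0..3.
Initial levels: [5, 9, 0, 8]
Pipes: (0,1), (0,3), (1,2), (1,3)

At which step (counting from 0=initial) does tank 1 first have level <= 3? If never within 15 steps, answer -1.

Step 1: flows [1->0,3->0,1->2,1->3] -> levels [7 6 1 8]
Step 2: flows [0->1,3->0,1->2,3->1] -> levels [7 7 2 6]
Step 3: flows [0=1,0->3,1->2,1->3] -> levels [6 5 3 8]
Step 4: flows [0->1,3->0,1->2,3->1] -> levels [6 6 4 6]
Step 5: flows [0=1,0=3,1->2,1=3] -> levels [6 5 5 6]
Step 6: flows [0->1,0=3,1=2,3->1] -> levels [5 7 5 5]
Step 7: flows [1->0,0=3,1->2,1->3] -> levels [6 4 6 6]
Step 8: flows [0->1,0=3,2->1,3->1] -> levels [5 7 5 5]
  -> period-2 cycle (repeats step 6); tank 1 never drops to <=3
Tank 1 never reaches <=3 within 15 steps

Answer: -1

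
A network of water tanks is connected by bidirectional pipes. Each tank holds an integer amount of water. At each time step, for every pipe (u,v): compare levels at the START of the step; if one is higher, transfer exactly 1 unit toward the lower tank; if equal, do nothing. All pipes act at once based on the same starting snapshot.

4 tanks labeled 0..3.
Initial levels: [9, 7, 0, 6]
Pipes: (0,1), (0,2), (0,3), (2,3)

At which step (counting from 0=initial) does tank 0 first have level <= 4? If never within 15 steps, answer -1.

Answer: 5

Derivation:
Step 1: flows [0->1,0->2,0->3,3->2] -> levels [6 8 2 6]
Step 2: flows [1->0,0->2,0=3,3->2] -> levels [6 7 4 5]
Step 3: flows [1->0,0->2,0->3,3->2] -> levels [5 6 6 5]
Step 4: flows [1->0,2->0,0=3,2->3] -> levels [7 5 4 6]
Step 5: flows [0->1,0->2,0->3,3->2] -> levels [4 6 6 6]
Tank 0 first reaches <=4 at step 5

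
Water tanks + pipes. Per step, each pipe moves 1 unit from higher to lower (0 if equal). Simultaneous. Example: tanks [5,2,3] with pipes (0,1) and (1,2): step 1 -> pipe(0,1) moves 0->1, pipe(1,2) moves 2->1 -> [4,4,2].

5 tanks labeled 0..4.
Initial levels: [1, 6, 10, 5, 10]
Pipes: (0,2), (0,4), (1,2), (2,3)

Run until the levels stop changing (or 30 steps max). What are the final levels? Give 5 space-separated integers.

Step 1: flows [2->0,4->0,2->1,2->3] -> levels [3 7 7 6 9]
Step 2: flows [2->0,4->0,1=2,2->3] -> levels [5 7 5 7 8]
Step 3: flows [0=2,4->0,1->2,3->2] -> levels [6 6 7 6 7]
Step 4: flows [2->0,4->0,2->1,2->3] -> levels [8 7 4 7 6]
Step 5: flows [0->2,0->4,1->2,3->2] -> levels [6 6 7 6 7]
  -> period-2 cycle: step 5 state = step 3 state; never stabilizes
  -> state at step 30: (30-3) mod 2 = 1, same as step 4 -> [8 7 4 7 6]

Answer: 8 7 4 7 6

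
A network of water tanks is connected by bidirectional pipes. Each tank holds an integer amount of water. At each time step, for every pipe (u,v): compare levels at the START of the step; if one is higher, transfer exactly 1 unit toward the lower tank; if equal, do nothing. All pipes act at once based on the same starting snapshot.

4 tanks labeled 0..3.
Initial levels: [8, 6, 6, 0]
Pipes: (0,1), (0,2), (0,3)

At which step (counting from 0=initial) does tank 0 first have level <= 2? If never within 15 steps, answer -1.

Answer: -1

Derivation:
Step 1: flows [0->1,0->2,0->3] -> levels [5 7 7 1]
Step 2: flows [1->0,2->0,0->3] -> levels [6 6 6 2]
Step 3: flows [0=1,0=2,0->3] -> levels [5 6 6 3]
Step 4: flows [1->0,2->0,0->3] -> levels [6 5 5 4]
Step 5: flows [0->1,0->2,0->3] -> levels [3 6 6 5]
Step 6: flows [1->0,2->0,3->0] -> levels [6 5 5 4]
  -> period-2 cycle (repeats step 4); tank 0 never drops to <=2
Tank 0 never reaches <=2 within 15 steps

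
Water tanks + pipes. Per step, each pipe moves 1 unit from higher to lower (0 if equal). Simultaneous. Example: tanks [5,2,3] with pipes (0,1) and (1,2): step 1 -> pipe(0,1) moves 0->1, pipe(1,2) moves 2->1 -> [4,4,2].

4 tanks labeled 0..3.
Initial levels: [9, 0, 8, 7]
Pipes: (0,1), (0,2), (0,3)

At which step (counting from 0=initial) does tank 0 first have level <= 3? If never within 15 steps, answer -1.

Step 1: flows [0->1,0->2,0->3] -> levels [6 1 9 8]
Step 2: flows [0->1,2->0,3->0] -> levels [7 2 8 7]
Step 3: flows [0->1,2->0,0=3] -> levels [7 3 7 7]
Step 4: flows [0->1,0=2,0=3] -> levels [6 4 7 7]
Step 5: flows [0->1,2->0,3->0] -> levels [7 5 6 6]
Step 6: flows [0->1,0->2,0->3] -> levels [4 6 7 7]
Step 7: flows [1->0,2->0,3->0] -> levels [7 5 6 6]
  -> period-2 cycle (repeats step 5); tank 0 never drops to <=3
Tank 0 never reaches <=3 within 15 steps

Answer: -1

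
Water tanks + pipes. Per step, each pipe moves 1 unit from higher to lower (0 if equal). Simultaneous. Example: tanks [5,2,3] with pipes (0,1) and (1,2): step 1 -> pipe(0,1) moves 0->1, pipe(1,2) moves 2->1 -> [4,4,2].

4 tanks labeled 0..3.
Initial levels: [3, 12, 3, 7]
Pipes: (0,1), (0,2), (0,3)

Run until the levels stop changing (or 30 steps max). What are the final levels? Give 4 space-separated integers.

Step 1: flows [1->0,0=2,3->0] -> levels [5 11 3 6]
Step 2: flows [1->0,0->2,3->0] -> levels [6 10 4 5]
Step 3: flows [1->0,0->2,0->3] -> levels [5 9 5 6]
Step 4: flows [1->0,0=2,3->0] -> levels [7 8 5 5]
Step 5: flows [1->0,0->2,0->3] -> levels [6 7 6 6]
Step 6: flows [1->0,0=2,0=3] -> levels [7 6 6 6]
Step 7: flows [0->1,0->2,0->3] -> levels [4 7 7 7]
Step 8: flows [1->0,2->0,3->0] -> levels [7 6 6 6]
  -> period-2 cycle: step 8 state = step 6 state; never stabilizes
  -> state at step 30: (30-6) mod 2 = 0, same as step 6 -> [7 6 6 6]

Answer: 7 6 6 6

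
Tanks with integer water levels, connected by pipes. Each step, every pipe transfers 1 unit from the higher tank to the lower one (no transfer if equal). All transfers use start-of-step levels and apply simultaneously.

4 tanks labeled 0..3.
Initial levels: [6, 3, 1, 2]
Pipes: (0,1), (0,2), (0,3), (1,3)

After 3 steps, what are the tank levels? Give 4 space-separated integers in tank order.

Answer: 3 2 3 4

Derivation:
Step 1: flows [0->1,0->2,0->3,1->3] -> levels [3 3 2 4]
Step 2: flows [0=1,0->2,3->0,3->1] -> levels [3 4 3 2]
Step 3: flows [1->0,0=2,0->3,1->3] -> levels [3 2 3 4]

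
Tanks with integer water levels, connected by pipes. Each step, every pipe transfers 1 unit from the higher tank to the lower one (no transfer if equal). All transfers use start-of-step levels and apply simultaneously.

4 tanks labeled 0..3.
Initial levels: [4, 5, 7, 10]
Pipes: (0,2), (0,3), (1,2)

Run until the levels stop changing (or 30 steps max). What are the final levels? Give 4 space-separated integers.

Step 1: flows [2->0,3->0,2->1] -> levels [6 6 5 9]
Step 2: flows [0->2,3->0,1->2] -> levels [6 5 7 8]
Step 3: flows [2->0,3->0,2->1] -> levels [8 6 5 7]
Step 4: flows [0->2,0->3,1->2] -> levels [6 5 7 8]
  -> period-2 cycle: step 4 state = step 2 state; never stabilizes
  -> state at step 30: (30-2) mod 2 = 0, same as step 2 -> [6 5 7 8]

Answer: 6 5 7 8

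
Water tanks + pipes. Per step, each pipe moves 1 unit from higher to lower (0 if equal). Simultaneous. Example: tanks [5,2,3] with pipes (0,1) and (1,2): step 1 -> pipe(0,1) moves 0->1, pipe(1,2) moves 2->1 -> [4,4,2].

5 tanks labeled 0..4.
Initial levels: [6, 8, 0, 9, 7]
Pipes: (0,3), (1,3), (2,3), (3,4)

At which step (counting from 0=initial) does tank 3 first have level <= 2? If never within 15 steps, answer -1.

Answer: -1

Derivation:
Step 1: flows [3->0,3->1,3->2,3->4] -> levels [7 9 1 5 8]
Step 2: flows [0->3,1->3,3->2,4->3] -> levels [6 8 2 7 7]
Step 3: flows [3->0,1->3,3->2,3=4] -> levels [7 7 3 6 7]
Step 4: flows [0->3,1->3,3->2,4->3] -> levels [6 6 4 8 6]
Step 5: flows [3->0,3->1,3->2,3->4] -> levels [7 7 5 4 7]
Step 6: flows [0->3,1->3,2->3,4->3] -> levels [6 6 4 8 6]
  -> period-2 cycle (repeats step 4); tank 3 never drops to <=2
Tank 3 never reaches <=2 within 15 steps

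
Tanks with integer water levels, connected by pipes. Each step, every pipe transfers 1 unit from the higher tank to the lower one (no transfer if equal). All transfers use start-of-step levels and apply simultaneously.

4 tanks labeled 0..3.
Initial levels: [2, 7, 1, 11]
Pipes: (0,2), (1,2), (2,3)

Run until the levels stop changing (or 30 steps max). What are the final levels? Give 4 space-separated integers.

Answer: 5 5 6 5

Derivation:
Step 1: flows [0->2,1->2,3->2] -> levels [1 6 4 10]
Step 2: flows [2->0,1->2,3->2] -> levels [2 5 5 9]
Step 3: flows [2->0,1=2,3->2] -> levels [3 5 5 8]
Step 4: flows [2->0,1=2,3->2] -> levels [4 5 5 7]
Step 5: flows [2->0,1=2,3->2] -> levels [5 5 5 6]
Step 6: flows [0=2,1=2,3->2] -> levels [5 5 6 5]
Step 7: flows [2->0,2->1,2->3] -> levels [6 6 3 6]
Step 8: flows [0->2,1->2,3->2] -> levels [5 5 6 5]
  -> period-2 cycle: step 8 state = step 6 state; never stabilizes
  -> state at step 30: (30-6) mod 2 = 0, same as step 6 -> [5 5 6 5]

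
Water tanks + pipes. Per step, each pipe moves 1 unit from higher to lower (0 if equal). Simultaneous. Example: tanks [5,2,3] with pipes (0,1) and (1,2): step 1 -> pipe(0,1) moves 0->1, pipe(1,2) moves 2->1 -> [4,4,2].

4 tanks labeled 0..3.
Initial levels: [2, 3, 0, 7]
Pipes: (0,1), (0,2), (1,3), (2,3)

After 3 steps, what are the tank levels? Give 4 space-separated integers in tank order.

Step 1: flows [1->0,0->2,3->1,3->2] -> levels [2 3 2 5]
Step 2: flows [1->0,0=2,3->1,3->2] -> levels [3 3 3 3]
Step 3: flows [0=1,0=2,1=3,2=3] -> levels [3 3 3 3]

Answer: 3 3 3 3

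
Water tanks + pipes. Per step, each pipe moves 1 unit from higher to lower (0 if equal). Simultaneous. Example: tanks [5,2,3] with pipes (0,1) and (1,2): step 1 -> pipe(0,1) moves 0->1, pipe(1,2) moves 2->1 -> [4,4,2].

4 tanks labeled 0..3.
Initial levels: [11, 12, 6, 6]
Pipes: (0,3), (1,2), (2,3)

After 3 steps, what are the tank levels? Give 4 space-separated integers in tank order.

Answer: 8 9 9 9

Derivation:
Step 1: flows [0->3,1->2,2=3] -> levels [10 11 7 7]
Step 2: flows [0->3,1->2,2=3] -> levels [9 10 8 8]
Step 3: flows [0->3,1->2,2=3] -> levels [8 9 9 9]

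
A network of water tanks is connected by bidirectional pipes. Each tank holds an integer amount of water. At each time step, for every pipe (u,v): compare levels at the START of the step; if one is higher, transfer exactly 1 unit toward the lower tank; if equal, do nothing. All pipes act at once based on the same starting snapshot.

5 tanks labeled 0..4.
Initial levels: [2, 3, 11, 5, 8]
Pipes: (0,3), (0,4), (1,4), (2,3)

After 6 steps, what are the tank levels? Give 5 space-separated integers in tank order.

Step 1: flows [3->0,4->0,4->1,2->3] -> levels [4 4 10 5 6]
Step 2: flows [3->0,4->0,4->1,2->3] -> levels [6 5 9 5 4]
Step 3: flows [0->3,0->4,1->4,2->3] -> levels [4 4 8 7 6]
Step 4: flows [3->0,4->0,4->1,2->3] -> levels [6 5 7 7 4]
Step 5: flows [3->0,0->4,1->4,2=3] -> levels [6 4 7 6 6]
Step 6: flows [0=3,0=4,4->1,2->3] -> levels [6 5 6 7 5]

Answer: 6 5 6 7 5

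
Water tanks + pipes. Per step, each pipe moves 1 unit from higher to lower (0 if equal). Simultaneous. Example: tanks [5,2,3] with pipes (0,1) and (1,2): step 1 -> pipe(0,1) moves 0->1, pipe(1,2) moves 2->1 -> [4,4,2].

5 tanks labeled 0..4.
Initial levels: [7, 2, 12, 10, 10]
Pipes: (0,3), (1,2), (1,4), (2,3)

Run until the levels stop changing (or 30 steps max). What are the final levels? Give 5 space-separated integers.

Answer: 9 7 9 8 8

Derivation:
Step 1: flows [3->0,2->1,4->1,2->3] -> levels [8 4 10 10 9]
Step 2: flows [3->0,2->1,4->1,2=3] -> levels [9 6 9 9 8]
Step 3: flows [0=3,2->1,4->1,2=3] -> levels [9 8 8 9 7]
Step 4: flows [0=3,1=2,1->4,3->2] -> levels [9 7 9 8 8]
Step 5: flows [0->3,2->1,4->1,2->3] -> levels [8 9 7 10 7]
Step 6: flows [3->0,1->2,1->4,3->2] -> levels [9 7 9 8 8]
  -> period-2 cycle: step 6 state = step 4 state; never stabilizes
  -> state at step 30: (30-4) mod 2 = 0, same as step 4 -> [9 7 9 8 8]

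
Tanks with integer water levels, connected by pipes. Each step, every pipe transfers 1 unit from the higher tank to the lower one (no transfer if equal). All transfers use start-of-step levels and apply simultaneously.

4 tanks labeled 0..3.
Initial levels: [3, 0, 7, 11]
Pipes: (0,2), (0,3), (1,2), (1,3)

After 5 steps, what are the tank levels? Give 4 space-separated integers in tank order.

Step 1: flows [2->0,3->0,2->1,3->1] -> levels [5 2 5 9]
Step 2: flows [0=2,3->0,2->1,3->1] -> levels [6 4 4 7]
Step 3: flows [0->2,3->0,1=2,3->1] -> levels [6 5 5 5]
Step 4: flows [0->2,0->3,1=2,1=3] -> levels [4 5 6 6]
Step 5: flows [2->0,3->0,2->1,3->1] -> levels [6 7 4 4]

Answer: 6 7 4 4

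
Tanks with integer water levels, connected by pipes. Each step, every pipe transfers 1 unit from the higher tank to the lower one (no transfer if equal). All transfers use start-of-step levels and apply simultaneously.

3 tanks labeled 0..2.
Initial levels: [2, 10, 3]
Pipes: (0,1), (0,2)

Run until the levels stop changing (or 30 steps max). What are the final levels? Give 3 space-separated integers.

Step 1: flows [1->0,2->0] -> levels [4 9 2]
Step 2: flows [1->0,0->2] -> levels [4 8 3]
Step 3: flows [1->0,0->2] -> levels [4 7 4]
Step 4: flows [1->0,0=2] -> levels [5 6 4]
Step 5: flows [1->0,0->2] -> levels [5 5 5]
Step 6: flows [0=1,0=2] -> levels [5 5 5]
  -> stable (no change)

Answer: 5 5 5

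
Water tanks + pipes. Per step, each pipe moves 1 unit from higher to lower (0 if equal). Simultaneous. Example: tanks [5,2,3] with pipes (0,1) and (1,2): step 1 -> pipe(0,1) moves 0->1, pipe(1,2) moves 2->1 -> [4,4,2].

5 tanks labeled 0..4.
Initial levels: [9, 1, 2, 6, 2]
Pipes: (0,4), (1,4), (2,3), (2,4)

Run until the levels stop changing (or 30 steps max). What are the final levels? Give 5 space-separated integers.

Step 1: flows [0->4,4->1,3->2,2=4] -> levels [8 2 3 5 2]
Step 2: flows [0->4,1=4,3->2,2->4] -> levels [7 2 3 4 4]
Step 3: flows [0->4,4->1,3->2,4->2] -> levels [6 3 5 3 3]
Step 4: flows [0->4,1=4,2->3,2->4] -> levels [5 3 3 4 5]
Step 5: flows [0=4,4->1,3->2,4->2] -> levels [5 4 5 3 3]
Step 6: flows [0->4,1->4,2->3,2->4] -> levels [4 3 3 4 6]
Step 7: flows [4->0,4->1,3->2,4->2] -> levels [5 4 5 3 3]
  -> period-2 cycle: step 7 state = step 5 state; never stabilizes
  -> state at step 30: (30-5) mod 2 = 1, same as step 6 -> [4 3 3 4 6]

Answer: 4 3 3 4 6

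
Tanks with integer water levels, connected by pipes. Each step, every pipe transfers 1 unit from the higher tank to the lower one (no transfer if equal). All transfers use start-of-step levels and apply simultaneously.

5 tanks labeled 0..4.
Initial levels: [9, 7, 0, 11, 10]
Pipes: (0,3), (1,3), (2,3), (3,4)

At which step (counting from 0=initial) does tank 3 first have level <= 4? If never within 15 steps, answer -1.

Answer: -1

Derivation:
Step 1: flows [3->0,3->1,3->2,3->4] -> levels [10 8 1 7 11]
Step 2: flows [0->3,1->3,3->2,4->3] -> levels [9 7 2 9 10]
Step 3: flows [0=3,3->1,3->2,4->3] -> levels [9 8 3 8 9]
Step 4: flows [0->3,1=3,3->2,4->3] -> levels [8 8 4 9 8]
Step 5: flows [3->0,3->1,3->2,3->4] -> levels [9 9 5 5 9]
Step 6: flows [0->3,1->3,2=3,4->3] -> levels [8 8 5 8 8]
Step 7: flows [0=3,1=3,3->2,3=4] -> levels [8 8 6 7 8]
Step 8: flows [0->3,1->3,3->2,4->3] -> levels [7 7 7 9 7]
Step 9: flows [3->0,3->1,3->2,3->4] -> levels [8 8 8 5 8]
Step 10: flows [0->3,1->3,2->3,4->3] -> levels [7 7 7 9 7]
  -> period-2 cycle (repeats step 8); tank 3 never drops to <=4
Tank 3 never reaches <=4 within 15 steps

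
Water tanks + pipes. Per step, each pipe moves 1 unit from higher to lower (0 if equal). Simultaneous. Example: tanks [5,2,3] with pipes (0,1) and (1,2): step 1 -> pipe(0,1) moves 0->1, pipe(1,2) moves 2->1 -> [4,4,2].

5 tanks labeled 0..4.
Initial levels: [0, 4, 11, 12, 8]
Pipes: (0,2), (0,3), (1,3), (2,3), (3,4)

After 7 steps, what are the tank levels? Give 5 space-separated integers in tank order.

Answer: 6 7 8 7 7

Derivation:
Step 1: flows [2->0,3->0,3->1,3->2,3->4] -> levels [2 5 11 8 9]
Step 2: flows [2->0,3->0,3->1,2->3,4->3] -> levels [4 6 9 8 8]
Step 3: flows [2->0,3->0,3->1,2->3,3=4] -> levels [6 7 7 7 8]
Step 4: flows [2->0,3->0,1=3,2=3,4->3] -> levels [8 7 6 7 7]
Step 5: flows [0->2,0->3,1=3,3->2,3=4] -> levels [6 7 8 7 7]
Step 6: flows [2->0,3->0,1=3,2->3,3=4] -> levels [8 7 6 7 7]
  -> period-2 cycle: step 6 state = step 4 state
  -> state at step 7: (7-4) mod 2 = 1, same as step 5 -> [6 7 8 7 7]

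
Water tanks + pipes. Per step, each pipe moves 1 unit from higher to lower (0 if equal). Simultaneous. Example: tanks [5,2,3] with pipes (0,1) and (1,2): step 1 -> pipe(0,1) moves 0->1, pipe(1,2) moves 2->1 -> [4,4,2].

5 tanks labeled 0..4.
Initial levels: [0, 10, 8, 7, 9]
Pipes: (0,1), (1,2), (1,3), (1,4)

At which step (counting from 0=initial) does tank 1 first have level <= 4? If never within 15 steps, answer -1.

Answer: 7

Derivation:
Step 1: flows [1->0,1->2,1->3,1->4] -> levels [1 6 9 8 10]
Step 2: flows [1->0,2->1,3->1,4->1] -> levels [2 8 8 7 9]
Step 3: flows [1->0,1=2,1->3,4->1] -> levels [3 7 8 8 8]
Step 4: flows [1->0,2->1,3->1,4->1] -> levels [4 9 7 7 7]
Step 5: flows [1->0,1->2,1->3,1->4] -> levels [5 5 8 8 8]
Step 6: flows [0=1,2->1,3->1,4->1] -> levels [5 8 7 7 7]
Step 7: flows [1->0,1->2,1->3,1->4] -> levels [6 4 8 8 8]
Tank 1 first reaches <=4 at step 7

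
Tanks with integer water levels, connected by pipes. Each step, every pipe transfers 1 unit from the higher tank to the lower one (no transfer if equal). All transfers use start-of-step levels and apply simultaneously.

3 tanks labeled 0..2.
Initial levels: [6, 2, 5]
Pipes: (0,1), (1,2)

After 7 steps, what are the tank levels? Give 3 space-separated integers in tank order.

Step 1: flows [0->1,2->1] -> levels [5 4 4]
Step 2: flows [0->1,1=2] -> levels [4 5 4]
Step 3: flows [1->0,1->2] -> levels [5 3 5]
Step 4: flows [0->1,2->1] -> levels [4 5 4]
  -> period-2 cycle: step 4 state = step 2 state
  -> state at step 7: (7-2) mod 2 = 1, same as step 3 -> [5 3 5]

Answer: 5 3 5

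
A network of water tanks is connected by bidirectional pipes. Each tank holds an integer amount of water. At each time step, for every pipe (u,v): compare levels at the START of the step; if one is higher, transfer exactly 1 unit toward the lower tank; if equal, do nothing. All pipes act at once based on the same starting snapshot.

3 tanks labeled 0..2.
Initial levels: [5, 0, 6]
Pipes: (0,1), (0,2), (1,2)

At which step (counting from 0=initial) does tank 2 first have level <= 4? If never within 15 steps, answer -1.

Answer: 1

Derivation:
Step 1: flows [0->1,2->0,2->1] -> levels [5 2 4]
Tank 2 first reaches <=4 at step 1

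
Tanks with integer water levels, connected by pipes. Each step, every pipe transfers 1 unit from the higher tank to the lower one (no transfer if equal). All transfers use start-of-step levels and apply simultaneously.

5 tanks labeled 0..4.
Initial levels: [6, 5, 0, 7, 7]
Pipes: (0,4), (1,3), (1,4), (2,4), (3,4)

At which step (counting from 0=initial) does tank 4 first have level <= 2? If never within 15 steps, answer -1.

Step 1: flows [4->0,3->1,4->1,4->2,3=4] -> levels [7 7 1 6 4]
Step 2: flows [0->4,1->3,1->4,4->2,3->4] -> levels [6 5 2 6 6]
Step 3: flows [0=4,3->1,4->1,4->2,3=4] -> levels [6 7 3 5 4]
Step 4: flows [0->4,1->3,1->4,4->2,3->4] -> levels [5 5 4 5 6]
Step 5: flows [4->0,1=3,4->1,4->2,4->3] -> levels [6 6 5 6 2]
Tank 4 first reaches <=2 at step 5

Answer: 5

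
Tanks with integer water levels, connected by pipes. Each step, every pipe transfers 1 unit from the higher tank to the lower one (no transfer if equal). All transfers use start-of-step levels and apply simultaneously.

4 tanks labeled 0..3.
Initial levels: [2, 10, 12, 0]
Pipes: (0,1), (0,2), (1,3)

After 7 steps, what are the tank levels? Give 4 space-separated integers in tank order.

Answer: 7 5 6 6

Derivation:
Step 1: flows [1->0,2->0,1->3] -> levels [4 8 11 1]
Step 2: flows [1->0,2->0,1->3] -> levels [6 6 10 2]
Step 3: flows [0=1,2->0,1->3] -> levels [7 5 9 3]
Step 4: flows [0->1,2->0,1->3] -> levels [7 5 8 4]
Step 5: flows [0->1,2->0,1->3] -> levels [7 5 7 5]
Step 6: flows [0->1,0=2,1=3] -> levels [6 6 7 5]
Step 7: flows [0=1,2->0,1->3] -> levels [7 5 6 6]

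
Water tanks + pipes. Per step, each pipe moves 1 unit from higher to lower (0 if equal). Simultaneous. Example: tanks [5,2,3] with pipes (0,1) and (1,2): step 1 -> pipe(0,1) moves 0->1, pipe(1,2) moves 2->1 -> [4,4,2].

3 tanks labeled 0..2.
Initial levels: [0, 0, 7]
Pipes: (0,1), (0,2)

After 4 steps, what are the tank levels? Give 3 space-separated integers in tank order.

Answer: 2 2 3

Derivation:
Step 1: flows [0=1,2->0] -> levels [1 0 6]
Step 2: flows [0->1,2->0] -> levels [1 1 5]
Step 3: flows [0=1,2->0] -> levels [2 1 4]
Step 4: flows [0->1,2->0] -> levels [2 2 3]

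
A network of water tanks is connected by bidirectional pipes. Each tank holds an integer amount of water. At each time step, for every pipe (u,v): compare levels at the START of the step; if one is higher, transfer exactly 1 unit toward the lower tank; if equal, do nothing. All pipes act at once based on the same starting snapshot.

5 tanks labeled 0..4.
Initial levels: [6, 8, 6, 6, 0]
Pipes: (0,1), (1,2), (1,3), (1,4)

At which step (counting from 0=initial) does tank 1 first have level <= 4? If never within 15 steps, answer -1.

Answer: 1

Derivation:
Step 1: flows [1->0,1->2,1->3,1->4] -> levels [7 4 7 7 1]
Tank 1 first reaches <=4 at step 1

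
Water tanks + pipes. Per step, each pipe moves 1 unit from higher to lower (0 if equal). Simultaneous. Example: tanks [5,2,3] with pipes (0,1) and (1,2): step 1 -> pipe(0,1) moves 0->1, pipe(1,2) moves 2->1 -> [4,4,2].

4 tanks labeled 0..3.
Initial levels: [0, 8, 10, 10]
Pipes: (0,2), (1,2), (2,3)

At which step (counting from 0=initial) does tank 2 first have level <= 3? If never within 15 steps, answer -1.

Step 1: flows [2->0,2->1,2=3] -> levels [1 9 8 10]
Step 2: flows [2->0,1->2,3->2] -> levels [2 8 9 9]
Step 3: flows [2->0,2->1,2=3] -> levels [3 9 7 9]
Step 4: flows [2->0,1->2,3->2] -> levels [4 8 8 8]
Step 5: flows [2->0,1=2,2=3] -> levels [5 8 7 8]
Step 6: flows [2->0,1->2,3->2] -> levels [6 7 8 7]
Step 7: flows [2->0,2->1,2->3] -> levels [7 8 5 8]
Step 8: flows [0->2,1->2,3->2] -> levels [6 7 8 7]
  -> period-2 cycle (repeats step 6); tank 2 never drops to <=3
Tank 2 never reaches <=3 within 15 steps

Answer: -1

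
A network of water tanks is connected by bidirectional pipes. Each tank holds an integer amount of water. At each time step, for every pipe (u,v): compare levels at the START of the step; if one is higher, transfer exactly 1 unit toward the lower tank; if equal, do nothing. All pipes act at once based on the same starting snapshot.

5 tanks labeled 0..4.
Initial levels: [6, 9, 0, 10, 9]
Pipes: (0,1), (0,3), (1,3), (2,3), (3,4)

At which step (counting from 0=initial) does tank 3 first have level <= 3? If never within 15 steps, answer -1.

Step 1: flows [1->0,3->0,3->1,3->2,3->4] -> levels [8 9 1 6 10]
Step 2: flows [1->0,0->3,1->3,3->2,4->3] -> levels [8 7 2 8 9]
Step 3: flows [0->1,0=3,3->1,3->2,4->3] -> levels [7 9 3 7 8]
Step 4: flows [1->0,0=3,1->3,3->2,4->3] -> levels [8 7 4 8 7]
Step 5: flows [0->1,0=3,3->1,3->2,3->4] -> levels [7 9 5 5 8]
Step 6: flows [1->0,0->3,1->3,2=3,4->3] -> levels [7 7 5 8 7]
Step 7: flows [0=1,3->0,3->1,3->2,3->4] -> levels [8 8 6 4 8]
Step 8: flows [0=1,0->3,1->3,2->3,4->3] -> levels [7 7 5 8 7]
  -> period-2 cycle (repeats step 6); tank 3 never drops to <=3
Tank 3 never reaches <=3 within 15 steps

Answer: -1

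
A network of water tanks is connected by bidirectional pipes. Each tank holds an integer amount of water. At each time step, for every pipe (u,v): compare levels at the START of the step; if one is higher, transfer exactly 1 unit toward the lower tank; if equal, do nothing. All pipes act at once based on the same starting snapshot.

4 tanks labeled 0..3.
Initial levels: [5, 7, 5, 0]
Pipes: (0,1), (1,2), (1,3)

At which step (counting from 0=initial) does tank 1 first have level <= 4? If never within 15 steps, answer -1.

Answer: 1

Derivation:
Step 1: flows [1->0,1->2,1->3] -> levels [6 4 6 1]
Tank 1 first reaches <=4 at step 1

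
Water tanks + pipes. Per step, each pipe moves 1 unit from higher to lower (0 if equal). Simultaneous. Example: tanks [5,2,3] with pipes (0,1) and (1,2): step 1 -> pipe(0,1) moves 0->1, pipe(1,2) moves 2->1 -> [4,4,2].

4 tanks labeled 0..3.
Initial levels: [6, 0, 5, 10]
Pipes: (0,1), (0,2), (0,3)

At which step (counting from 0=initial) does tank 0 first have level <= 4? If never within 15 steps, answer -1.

Answer: 5

Derivation:
Step 1: flows [0->1,0->2,3->0] -> levels [5 1 6 9]
Step 2: flows [0->1,2->0,3->0] -> levels [6 2 5 8]
Step 3: flows [0->1,0->2,3->0] -> levels [5 3 6 7]
Step 4: flows [0->1,2->0,3->0] -> levels [6 4 5 6]
Step 5: flows [0->1,0->2,0=3] -> levels [4 5 6 6]
Tank 0 first reaches <=4 at step 5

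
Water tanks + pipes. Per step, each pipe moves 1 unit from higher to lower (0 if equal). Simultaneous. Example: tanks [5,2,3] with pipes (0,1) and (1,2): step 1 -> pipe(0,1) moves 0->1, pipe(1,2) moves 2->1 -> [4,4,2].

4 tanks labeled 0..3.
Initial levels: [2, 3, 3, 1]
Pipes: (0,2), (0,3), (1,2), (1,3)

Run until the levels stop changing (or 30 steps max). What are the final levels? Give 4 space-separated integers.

Step 1: flows [2->0,0->3,1=2,1->3] -> levels [2 2 2 3]
Step 2: flows [0=2,3->0,1=2,3->1] -> levels [3 3 2 1]
Step 3: flows [0->2,0->3,1->2,1->3] -> levels [1 1 4 3]
Step 4: flows [2->0,3->0,2->1,3->1] -> levels [3 3 2 1]
  -> period-2 cycle: step 4 state = step 2 state; never stabilizes
  -> state at step 30: (30-2) mod 2 = 0, same as step 2 -> [3 3 2 1]

Answer: 3 3 2 1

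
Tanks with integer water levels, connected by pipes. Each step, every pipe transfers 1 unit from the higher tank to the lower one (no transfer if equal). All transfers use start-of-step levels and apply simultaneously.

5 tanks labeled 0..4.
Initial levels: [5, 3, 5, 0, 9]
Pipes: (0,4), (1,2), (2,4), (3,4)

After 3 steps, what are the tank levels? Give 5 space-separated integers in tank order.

Answer: 5 5 4 3 5

Derivation:
Step 1: flows [4->0,2->1,4->2,4->3] -> levels [6 4 5 1 6]
Step 2: flows [0=4,2->1,4->2,4->3] -> levels [6 5 5 2 4]
Step 3: flows [0->4,1=2,2->4,4->3] -> levels [5 5 4 3 5]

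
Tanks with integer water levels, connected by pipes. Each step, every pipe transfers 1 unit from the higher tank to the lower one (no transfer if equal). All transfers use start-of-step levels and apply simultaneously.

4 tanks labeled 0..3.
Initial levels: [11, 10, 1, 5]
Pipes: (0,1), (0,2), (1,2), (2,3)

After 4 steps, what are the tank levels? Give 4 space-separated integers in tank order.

Step 1: flows [0->1,0->2,1->2,3->2] -> levels [9 10 4 4]
Step 2: flows [1->0,0->2,1->2,2=3] -> levels [9 8 6 4]
Step 3: flows [0->1,0->2,1->2,2->3] -> levels [7 8 7 5]
Step 4: flows [1->0,0=2,1->2,2->3] -> levels [8 6 7 6]

Answer: 8 6 7 6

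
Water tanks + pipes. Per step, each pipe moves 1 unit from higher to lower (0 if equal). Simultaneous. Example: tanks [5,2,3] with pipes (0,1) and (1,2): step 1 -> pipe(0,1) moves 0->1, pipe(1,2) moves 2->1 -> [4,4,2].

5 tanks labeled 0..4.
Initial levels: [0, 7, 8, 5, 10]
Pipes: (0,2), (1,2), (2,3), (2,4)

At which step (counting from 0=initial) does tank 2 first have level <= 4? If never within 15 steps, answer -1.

Answer: 5

Derivation:
Step 1: flows [2->0,2->1,2->3,4->2] -> levels [1 8 6 6 9]
Step 2: flows [2->0,1->2,2=3,4->2] -> levels [2 7 7 6 8]
Step 3: flows [2->0,1=2,2->3,4->2] -> levels [3 7 6 7 7]
Step 4: flows [2->0,1->2,3->2,4->2] -> levels [4 6 8 6 6]
Step 5: flows [2->0,2->1,2->3,2->4] -> levels [5 7 4 7 7]
Tank 2 first reaches <=4 at step 5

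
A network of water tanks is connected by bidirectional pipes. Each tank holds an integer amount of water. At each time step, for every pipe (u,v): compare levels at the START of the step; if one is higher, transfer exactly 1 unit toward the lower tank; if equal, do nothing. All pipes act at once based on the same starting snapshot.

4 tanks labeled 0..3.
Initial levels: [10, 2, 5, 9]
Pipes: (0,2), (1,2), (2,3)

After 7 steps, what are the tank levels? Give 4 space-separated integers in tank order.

Step 1: flows [0->2,2->1,3->2] -> levels [9 3 6 8]
Step 2: flows [0->2,2->1,3->2] -> levels [8 4 7 7]
Step 3: flows [0->2,2->1,2=3] -> levels [7 5 7 7]
Step 4: flows [0=2,2->1,2=3] -> levels [7 6 6 7]
Step 5: flows [0->2,1=2,3->2] -> levels [6 6 8 6]
Step 6: flows [2->0,2->1,2->3] -> levels [7 7 5 7]
Step 7: flows [0->2,1->2,3->2] -> levels [6 6 8 6]

Answer: 6 6 8 6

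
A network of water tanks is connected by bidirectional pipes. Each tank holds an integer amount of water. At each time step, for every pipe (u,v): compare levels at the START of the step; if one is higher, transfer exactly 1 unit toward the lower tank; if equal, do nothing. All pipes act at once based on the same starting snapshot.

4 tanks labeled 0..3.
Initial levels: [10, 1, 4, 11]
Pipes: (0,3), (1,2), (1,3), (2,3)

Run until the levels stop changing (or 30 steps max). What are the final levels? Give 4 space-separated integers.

Step 1: flows [3->0,2->1,3->1,3->2] -> levels [11 3 4 8]
Step 2: flows [0->3,2->1,3->1,3->2] -> levels [10 5 4 7]
Step 3: flows [0->3,1->2,3->1,3->2] -> levels [9 5 6 6]
Step 4: flows [0->3,2->1,3->1,2=3] -> levels [8 7 5 6]
Step 5: flows [0->3,1->2,1->3,3->2] -> levels [7 5 7 7]
Step 6: flows [0=3,2->1,3->1,2=3] -> levels [7 7 6 6]
Step 7: flows [0->3,1->2,1->3,2=3] -> levels [6 5 7 8]
Step 8: flows [3->0,2->1,3->1,3->2] -> levels [7 7 7 5]
Step 9: flows [0->3,1=2,1->3,2->3] -> levels [6 6 6 8]
Step 10: flows [3->0,1=2,3->1,3->2] -> levels [7 7 7 5]
  -> period-2 cycle: step 10 state = step 8 state; never stabilizes
  -> state at step 30: (30-8) mod 2 = 0, same as step 8 -> [7 7 7 5]

Answer: 7 7 7 5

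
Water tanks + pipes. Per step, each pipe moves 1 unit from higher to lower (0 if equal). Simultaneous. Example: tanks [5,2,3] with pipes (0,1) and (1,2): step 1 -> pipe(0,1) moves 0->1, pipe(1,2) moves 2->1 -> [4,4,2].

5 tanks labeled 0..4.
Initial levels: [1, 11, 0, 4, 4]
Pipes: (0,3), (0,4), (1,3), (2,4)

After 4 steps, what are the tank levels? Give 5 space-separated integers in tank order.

Step 1: flows [3->0,4->0,1->3,4->2] -> levels [3 10 1 4 2]
Step 2: flows [3->0,0->4,1->3,4->2] -> levels [3 9 2 4 2]
Step 3: flows [3->0,0->4,1->3,2=4] -> levels [3 8 2 4 3]
Step 4: flows [3->0,0=4,1->3,4->2] -> levels [4 7 3 4 2]

Answer: 4 7 3 4 2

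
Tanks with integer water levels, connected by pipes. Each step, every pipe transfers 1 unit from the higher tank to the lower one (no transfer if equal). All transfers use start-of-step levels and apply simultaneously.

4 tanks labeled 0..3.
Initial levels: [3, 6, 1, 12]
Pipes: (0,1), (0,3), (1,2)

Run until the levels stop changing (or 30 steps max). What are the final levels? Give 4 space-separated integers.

Step 1: flows [1->0,3->0,1->2] -> levels [5 4 2 11]
Step 2: flows [0->1,3->0,1->2] -> levels [5 4 3 10]
Step 3: flows [0->1,3->0,1->2] -> levels [5 4 4 9]
Step 4: flows [0->1,3->0,1=2] -> levels [5 5 4 8]
Step 5: flows [0=1,3->0,1->2] -> levels [6 4 5 7]
Step 6: flows [0->1,3->0,2->1] -> levels [6 6 4 6]
Step 7: flows [0=1,0=3,1->2] -> levels [6 5 5 6]
Step 8: flows [0->1,0=3,1=2] -> levels [5 6 5 6]
Step 9: flows [1->0,3->0,1->2] -> levels [7 4 6 5]
Step 10: flows [0->1,0->3,2->1] -> levels [5 6 5 6]
  -> period-2 cycle: step 10 state = step 8 state; never stabilizes
  -> state at step 30: (30-8) mod 2 = 0, same as step 8 -> [5 6 5 6]

Answer: 5 6 5 6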